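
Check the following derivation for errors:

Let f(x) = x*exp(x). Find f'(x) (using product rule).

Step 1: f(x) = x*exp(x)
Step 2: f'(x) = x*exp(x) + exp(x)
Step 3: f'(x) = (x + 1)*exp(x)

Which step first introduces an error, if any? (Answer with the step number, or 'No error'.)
No error

All steps in this derivation are correct.
The final answer f'(x) = (x + 1)*exp(x) is valid.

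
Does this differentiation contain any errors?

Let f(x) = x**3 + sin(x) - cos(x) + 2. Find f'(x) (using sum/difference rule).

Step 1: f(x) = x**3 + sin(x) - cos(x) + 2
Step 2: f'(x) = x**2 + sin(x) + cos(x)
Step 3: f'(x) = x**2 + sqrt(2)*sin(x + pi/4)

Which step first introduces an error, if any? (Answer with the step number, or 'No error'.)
Step 2

Step 2 is incorrect due to a wrong coefficient.
The step shows: x**2 + sin(x) + cos(x)
The correct value should be: 3*x**2 + sin(x) + cos(x)

Explanation: The coefficient 3 was incorrectly written as 1: the term 3*x**2 was incorrectly written as x**2
The later steps are derived from this incorrect expression, so the error originates in Step 2.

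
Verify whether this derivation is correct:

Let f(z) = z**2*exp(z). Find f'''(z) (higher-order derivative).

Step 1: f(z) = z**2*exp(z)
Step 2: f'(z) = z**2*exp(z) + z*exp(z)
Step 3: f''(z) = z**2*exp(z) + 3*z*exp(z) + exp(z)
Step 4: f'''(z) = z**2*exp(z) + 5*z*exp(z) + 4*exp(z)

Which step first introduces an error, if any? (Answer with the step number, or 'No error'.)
Step 2

Step 2 is incorrect due to a wrong coefficient.
The step shows: z**2*exp(z) + z*exp(z)
The correct value should be: z**2*exp(z) + 2*z*exp(z)

Explanation: The coefficient 2 was incorrectly written as 1: the term 2*z*exp(z) was incorrectly written as z*exp(z)
The later steps are derived from this incorrect expression, so the error originates in Step 2.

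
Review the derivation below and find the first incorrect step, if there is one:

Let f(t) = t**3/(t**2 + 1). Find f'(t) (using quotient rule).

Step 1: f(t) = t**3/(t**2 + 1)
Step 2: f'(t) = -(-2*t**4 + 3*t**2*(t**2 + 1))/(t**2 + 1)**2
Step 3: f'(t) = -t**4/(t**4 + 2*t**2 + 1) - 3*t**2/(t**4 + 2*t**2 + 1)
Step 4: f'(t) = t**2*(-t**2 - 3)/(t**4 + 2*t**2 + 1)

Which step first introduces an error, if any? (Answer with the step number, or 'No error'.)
Step 2

Step 2 is incorrect due to a sign flip.
The step shows: -(-2*t**4 + 3*t**2*(t**2 + 1))/(t**2 + 1)**2
The correct value should be: (-2*t**4 + 3*t**2*(t**2 + 1))/(t**2 + 1)**2

Explanation: The sign of the whole expression was flipped: the term (-2*t**4 + 3*t**2*(t**2 + 1))/(t**2 + 1)**2 was incorrectly written as -(-2*t**4 + 3*t**2*(t**2 + 1))/(t**2 + 1)**2
The later steps are derived from this incorrect expression, so the error originates in Step 2.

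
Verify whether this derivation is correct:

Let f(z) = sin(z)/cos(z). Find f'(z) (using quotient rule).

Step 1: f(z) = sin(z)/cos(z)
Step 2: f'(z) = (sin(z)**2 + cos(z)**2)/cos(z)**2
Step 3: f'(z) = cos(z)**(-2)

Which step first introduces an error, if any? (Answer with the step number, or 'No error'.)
No error

All steps in this derivation are correct.
The final answer f'(z) = cos(z)**(-2) is valid.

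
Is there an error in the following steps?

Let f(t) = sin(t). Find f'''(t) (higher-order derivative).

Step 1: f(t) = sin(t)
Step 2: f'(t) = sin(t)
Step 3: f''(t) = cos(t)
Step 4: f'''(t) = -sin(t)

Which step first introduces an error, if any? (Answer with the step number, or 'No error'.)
Step 2

Step 2 is incorrect due to a wrong trig function.
The step shows: sin(t)
The correct value should be: cos(t)

Explanation: cos(t) was incorrectly written as sin(t): the term cos(t) was incorrectly written as sin(t)
The later steps are derived from this incorrect expression, so the error originates in Step 2.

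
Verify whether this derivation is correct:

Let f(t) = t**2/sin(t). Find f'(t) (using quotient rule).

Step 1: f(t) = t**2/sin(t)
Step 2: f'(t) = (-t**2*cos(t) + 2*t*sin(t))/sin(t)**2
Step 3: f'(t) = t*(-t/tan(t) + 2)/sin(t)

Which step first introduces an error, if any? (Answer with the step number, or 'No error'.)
No error

All steps in this derivation are correct.
The final answer f'(t) = t*(-t/tan(t) + 2)/sin(t) is valid.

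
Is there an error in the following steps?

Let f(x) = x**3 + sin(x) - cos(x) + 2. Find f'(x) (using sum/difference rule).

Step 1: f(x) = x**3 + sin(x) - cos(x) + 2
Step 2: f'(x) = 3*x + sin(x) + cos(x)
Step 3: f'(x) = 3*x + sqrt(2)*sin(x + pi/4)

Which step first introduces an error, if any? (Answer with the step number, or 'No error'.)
Step 2

Step 2 is incorrect due to a wrong exponent.
The step shows: 3*x + sin(x) + cos(x)
The correct value should be: 3*x**2 + sin(x) + cos(x)

Explanation: The exponent 2 on x was incorrectly written as 1: the term 3*x**2 was incorrectly written as 3*x
The later steps are derived from this incorrect expression, so the error originates in Step 2.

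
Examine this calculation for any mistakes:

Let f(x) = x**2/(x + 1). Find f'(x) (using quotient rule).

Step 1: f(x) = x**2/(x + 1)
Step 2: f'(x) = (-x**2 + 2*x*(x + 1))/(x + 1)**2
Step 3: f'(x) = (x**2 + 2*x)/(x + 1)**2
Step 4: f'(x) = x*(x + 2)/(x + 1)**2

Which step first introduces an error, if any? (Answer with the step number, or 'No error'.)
No error

All steps in this derivation are correct.
The final answer f'(x) = x*(x + 2)/(x + 1)**2 is valid.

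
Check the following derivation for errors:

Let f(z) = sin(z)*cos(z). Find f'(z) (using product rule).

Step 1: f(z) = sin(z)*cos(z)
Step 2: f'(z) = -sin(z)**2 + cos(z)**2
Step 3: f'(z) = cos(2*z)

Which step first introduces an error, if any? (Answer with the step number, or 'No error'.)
No error

All steps in this derivation are correct.
The final answer f'(z) = cos(2*z) is valid.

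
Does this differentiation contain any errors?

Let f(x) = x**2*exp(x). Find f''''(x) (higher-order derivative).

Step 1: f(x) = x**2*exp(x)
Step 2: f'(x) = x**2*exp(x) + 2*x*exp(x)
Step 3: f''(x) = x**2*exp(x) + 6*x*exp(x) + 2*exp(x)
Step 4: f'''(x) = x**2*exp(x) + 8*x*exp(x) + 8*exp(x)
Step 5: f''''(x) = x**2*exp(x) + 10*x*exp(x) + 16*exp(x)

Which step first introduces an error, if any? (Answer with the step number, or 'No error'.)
Step 3

Step 3 is incorrect due to a wrong coefficient.
The step shows: x**2*exp(x) + 6*x*exp(x) + 2*exp(x)
The correct value should be: x**2*exp(x) + 4*x*exp(x) + 2*exp(x)

Explanation: The coefficient 4 was incorrectly written as 6: the term 4*x*exp(x) was incorrectly written as 6*x*exp(x)
The later steps are derived from this incorrect expression, so the error originates in Step 3.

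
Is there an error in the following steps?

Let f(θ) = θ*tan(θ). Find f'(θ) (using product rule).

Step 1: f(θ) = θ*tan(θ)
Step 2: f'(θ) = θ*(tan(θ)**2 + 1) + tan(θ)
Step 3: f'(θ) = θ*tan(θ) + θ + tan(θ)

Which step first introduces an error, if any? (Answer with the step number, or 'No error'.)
Step 3

Step 3 is incorrect due to a wrong exponent.
The step shows: θ*tan(θ) + θ + tan(θ)
The correct value should be: θ*tan(θ)**2 + θ + tan(θ)

Explanation: The exponent 2 on tan(θ) was incorrectly written as 1: the term θ*tan(θ)**2 was incorrectly written as θ*tan(θ)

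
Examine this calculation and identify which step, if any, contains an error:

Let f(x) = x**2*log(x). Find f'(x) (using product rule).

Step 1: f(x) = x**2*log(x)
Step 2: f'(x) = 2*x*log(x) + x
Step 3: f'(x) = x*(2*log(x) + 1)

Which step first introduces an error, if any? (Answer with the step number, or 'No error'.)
No error

All steps in this derivation are correct.
The final answer f'(x) = x*(2*log(x) + 1) is valid.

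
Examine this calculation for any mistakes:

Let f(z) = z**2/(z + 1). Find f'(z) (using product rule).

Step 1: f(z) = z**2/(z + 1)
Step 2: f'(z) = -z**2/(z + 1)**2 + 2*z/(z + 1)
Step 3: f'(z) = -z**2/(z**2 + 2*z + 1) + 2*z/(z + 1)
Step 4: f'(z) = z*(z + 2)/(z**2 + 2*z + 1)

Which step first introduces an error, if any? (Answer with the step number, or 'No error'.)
No error

All steps in this derivation are correct.
The final answer f'(z) = z*(z + 2)/(z**2 + 2*z + 1) is valid.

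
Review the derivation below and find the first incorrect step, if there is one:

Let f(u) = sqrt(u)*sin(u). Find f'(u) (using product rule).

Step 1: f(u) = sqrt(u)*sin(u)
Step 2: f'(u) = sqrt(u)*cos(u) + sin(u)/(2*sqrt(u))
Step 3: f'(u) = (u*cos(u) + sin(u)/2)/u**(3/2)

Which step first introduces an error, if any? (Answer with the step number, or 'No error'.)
Step 3

Step 3 is incorrect due to a wrong exponent.
The step shows: (u*cos(u) + sin(u)/2)/u**(3/2)
The correct value should be: (u*cos(u) + sin(u)/2)/sqrt(u)

Explanation: The exponent -1/2 on u was incorrectly written as -3/2: the term (u*cos(u) + sin(u)/2)/sqrt(u) was incorrectly written as (u*cos(u) + sin(u)/2)/u**(3/2)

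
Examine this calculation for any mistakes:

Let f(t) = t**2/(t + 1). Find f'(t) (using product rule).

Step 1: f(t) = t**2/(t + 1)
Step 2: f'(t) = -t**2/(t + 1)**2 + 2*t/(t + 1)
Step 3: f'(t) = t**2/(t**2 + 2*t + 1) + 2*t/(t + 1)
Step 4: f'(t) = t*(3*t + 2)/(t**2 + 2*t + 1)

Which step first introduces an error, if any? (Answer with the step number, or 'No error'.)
Step 3

Step 3 is incorrect due to a sign flip.
The step shows: t**2/(t**2 + 2*t + 1) + 2*t/(t + 1)
The correct value should be: -t**2/(t**2 + 2*t + 1) + 2*t/(t + 1)

Explanation: The sign of one term was flipped: the term -t**2/(t**2 + 2*t + 1) was incorrectly written as t**2/(t**2 + 2*t + 1)
The later steps are derived from this incorrect expression, so the error originates in Step 3.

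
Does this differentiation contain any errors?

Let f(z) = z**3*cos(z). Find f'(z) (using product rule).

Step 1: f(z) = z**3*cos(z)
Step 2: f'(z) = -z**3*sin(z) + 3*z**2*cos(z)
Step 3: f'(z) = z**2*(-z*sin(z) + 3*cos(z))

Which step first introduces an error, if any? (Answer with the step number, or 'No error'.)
No error

All steps in this derivation are correct.
The final answer f'(z) = z**2*(-z*sin(z) + 3*cos(z)) is valid.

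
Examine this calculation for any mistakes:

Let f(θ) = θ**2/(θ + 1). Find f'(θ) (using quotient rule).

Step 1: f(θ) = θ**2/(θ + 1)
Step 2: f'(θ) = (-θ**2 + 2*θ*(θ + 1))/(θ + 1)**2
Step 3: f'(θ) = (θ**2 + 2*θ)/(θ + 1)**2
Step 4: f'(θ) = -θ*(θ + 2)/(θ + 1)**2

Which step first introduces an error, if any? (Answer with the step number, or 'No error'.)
Step 4

Step 4 is incorrect due to a sign flip.
The step shows: -θ*(θ + 2)/(θ + 1)**2
The correct value should be: θ*(θ + 2)/(θ + 1)**2

Explanation: The sign of the whole expression was flipped: the term θ*(θ + 2)/(θ + 1)**2 was incorrectly written as -θ*(θ + 2)/(θ + 1)**2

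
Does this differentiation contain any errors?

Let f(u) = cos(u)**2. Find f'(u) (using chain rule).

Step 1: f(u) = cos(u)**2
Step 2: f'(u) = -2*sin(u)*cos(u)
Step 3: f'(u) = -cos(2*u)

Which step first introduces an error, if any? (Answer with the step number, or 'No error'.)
Step 3

Step 3 is incorrect due to a wrong trig function.
The step shows: -cos(2*u)
The correct value should be: -sin(2*u)

Explanation: sin(2*u) was incorrectly written as cos(2*u): the term -sin(2*u) was incorrectly written as -cos(2*u)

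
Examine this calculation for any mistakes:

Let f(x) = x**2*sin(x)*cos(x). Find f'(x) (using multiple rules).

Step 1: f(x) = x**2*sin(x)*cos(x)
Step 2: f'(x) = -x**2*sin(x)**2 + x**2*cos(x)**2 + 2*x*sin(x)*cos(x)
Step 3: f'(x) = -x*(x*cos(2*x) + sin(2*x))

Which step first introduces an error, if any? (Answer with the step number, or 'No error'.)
Step 3

Step 3 is incorrect due to a sign flip.
The step shows: -x*(x*cos(2*x) + sin(2*x))
The correct value should be: x*(x*cos(2*x) + sin(2*x))

Explanation: The sign of the whole expression was flipped: the term x*(x*cos(2*x) + sin(2*x)) was incorrectly written as -x*(x*cos(2*x) + sin(2*x))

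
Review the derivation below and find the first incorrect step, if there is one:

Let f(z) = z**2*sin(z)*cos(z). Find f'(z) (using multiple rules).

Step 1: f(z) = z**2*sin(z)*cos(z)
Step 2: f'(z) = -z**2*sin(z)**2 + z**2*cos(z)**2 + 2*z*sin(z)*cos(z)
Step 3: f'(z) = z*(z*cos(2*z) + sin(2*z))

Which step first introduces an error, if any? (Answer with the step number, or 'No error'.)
No error

All steps in this derivation are correct.
The final answer f'(z) = z*(z*cos(2*z) + sin(2*z)) is valid.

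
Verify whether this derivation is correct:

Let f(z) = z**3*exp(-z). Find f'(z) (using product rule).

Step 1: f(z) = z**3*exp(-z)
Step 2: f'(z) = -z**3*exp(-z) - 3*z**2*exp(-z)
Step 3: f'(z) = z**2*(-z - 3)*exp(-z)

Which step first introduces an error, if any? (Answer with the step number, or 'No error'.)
Step 2

Step 2 is incorrect due to a sign flip.
The step shows: -z**3*exp(-z) - 3*z**2*exp(-z)
The correct value should be: -z**3*exp(-z) + 3*z**2*exp(-z)

Explanation: The sign of one term was flipped: the term 3*z**2*exp(-z) was incorrectly written as -3*z**2*exp(-z)
The later steps are derived from this incorrect expression, so the error originates in Step 2.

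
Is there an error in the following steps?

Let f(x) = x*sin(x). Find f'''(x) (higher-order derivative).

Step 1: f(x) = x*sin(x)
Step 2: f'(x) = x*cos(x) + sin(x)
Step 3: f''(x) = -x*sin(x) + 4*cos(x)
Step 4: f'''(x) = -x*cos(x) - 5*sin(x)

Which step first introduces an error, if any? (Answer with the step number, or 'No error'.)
Step 3

Step 3 is incorrect due to a wrong coefficient.
The step shows: -x*sin(x) + 4*cos(x)
The correct value should be: -x*sin(x) + 2*cos(x)

Explanation: The coefficient 2 was incorrectly written as 4: the term 2*cos(x) was incorrectly written as 4*cos(x)
The later steps are derived from this incorrect expression, so the error originates in Step 3.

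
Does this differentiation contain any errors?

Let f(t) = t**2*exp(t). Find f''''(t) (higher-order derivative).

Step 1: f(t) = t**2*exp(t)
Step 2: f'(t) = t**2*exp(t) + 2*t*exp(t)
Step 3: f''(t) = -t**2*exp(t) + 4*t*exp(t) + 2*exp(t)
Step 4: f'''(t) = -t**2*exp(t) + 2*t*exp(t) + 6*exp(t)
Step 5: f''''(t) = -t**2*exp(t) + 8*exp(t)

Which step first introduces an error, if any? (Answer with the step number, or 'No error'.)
Step 3

Step 3 is incorrect due to a sign flip.
The step shows: -t**2*exp(t) + 4*t*exp(t) + 2*exp(t)
The correct value should be: t**2*exp(t) + 4*t*exp(t) + 2*exp(t)

Explanation: The sign of one term was flipped: the term t**2*exp(t) was incorrectly written as -t**2*exp(t)
The later steps are derived from this incorrect expression, so the error originates in Step 3.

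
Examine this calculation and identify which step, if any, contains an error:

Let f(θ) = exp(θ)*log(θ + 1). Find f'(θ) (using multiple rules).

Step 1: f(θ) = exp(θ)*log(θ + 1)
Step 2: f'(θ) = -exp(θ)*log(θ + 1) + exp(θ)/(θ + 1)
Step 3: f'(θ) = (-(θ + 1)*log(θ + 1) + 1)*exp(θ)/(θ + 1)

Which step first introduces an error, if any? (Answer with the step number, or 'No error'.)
Step 2

Step 2 is incorrect due to a sign flip.
The step shows: -exp(θ)*log(θ + 1) + exp(θ)/(θ + 1)
The correct value should be: exp(θ)*log(θ + 1) + exp(θ)/(θ + 1)

Explanation: The sign of one term was flipped: the term exp(θ)*log(θ + 1) was incorrectly written as -exp(θ)*log(θ + 1)
The later steps are derived from this incorrect expression, so the error originates in Step 2.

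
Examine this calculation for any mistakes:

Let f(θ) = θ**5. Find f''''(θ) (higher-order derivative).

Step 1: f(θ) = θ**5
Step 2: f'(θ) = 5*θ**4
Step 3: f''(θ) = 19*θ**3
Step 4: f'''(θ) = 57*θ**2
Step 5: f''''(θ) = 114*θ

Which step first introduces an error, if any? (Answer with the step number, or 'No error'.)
Step 3

Step 3 is incorrect due to a wrong coefficient.
The step shows: 19*θ**3
The correct value should be: 20*θ**3

Explanation: The coefficient 20 was incorrectly written as 19: the term 20*θ**3 was incorrectly written as 19*θ**3
The later steps are derived from this incorrect expression, so the error originates in Step 3.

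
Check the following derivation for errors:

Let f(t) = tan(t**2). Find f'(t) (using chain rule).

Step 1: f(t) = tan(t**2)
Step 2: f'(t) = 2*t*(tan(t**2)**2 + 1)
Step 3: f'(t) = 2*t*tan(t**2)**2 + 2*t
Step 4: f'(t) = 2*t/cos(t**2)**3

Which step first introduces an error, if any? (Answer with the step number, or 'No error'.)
Step 4

Step 4 is incorrect due to a wrong exponent.
The step shows: 2*t/cos(t**2)**3
The correct value should be: 2*t/cos(t**2)**2

Explanation: The exponent -2 on cos(t**2) was incorrectly written as -3: the term 2*t/cos(t**2)**2 was incorrectly written as 2*t/cos(t**2)**3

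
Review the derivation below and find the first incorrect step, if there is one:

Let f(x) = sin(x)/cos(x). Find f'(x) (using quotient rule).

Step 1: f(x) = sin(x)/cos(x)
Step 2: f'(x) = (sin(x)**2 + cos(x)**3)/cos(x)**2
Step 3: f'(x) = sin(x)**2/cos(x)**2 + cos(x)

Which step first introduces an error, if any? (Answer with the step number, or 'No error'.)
Step 2

Step 2 is incorrect due to a wrong exponent.
The step shows: (sin(x)**2 + cos(x)**3)/cos(x)**2
The correct value should be: (sin(x)**2 + cos(x)**2)/cos(x)**2

Explanation: The exponent 2 on cos(x) was incorrectly written as 3: the term (sin(x)**2 + cos(x)**2)/cos(x)**2 was incorrectly written as (sin(x)**2 + cos(x)**3)/cos(x)**2
The later steps are derived from this incorrect expression, so the error originates in Step 2.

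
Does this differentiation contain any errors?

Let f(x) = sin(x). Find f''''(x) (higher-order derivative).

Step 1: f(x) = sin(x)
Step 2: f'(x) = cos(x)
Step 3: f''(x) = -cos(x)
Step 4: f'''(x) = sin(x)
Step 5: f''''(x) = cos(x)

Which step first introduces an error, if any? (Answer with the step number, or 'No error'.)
Step 3

Step 3 is incorrect due to a wrong trig function.
The step shows: -cos(x)
The correct value should be: -sin(x)

Explanation: sin(x) was incorrectly written as cos(x): the term -sin(x) was incorrectly written as -cos(x)
The later steps are derived from this incorrect expression, so the error originates in Step 3.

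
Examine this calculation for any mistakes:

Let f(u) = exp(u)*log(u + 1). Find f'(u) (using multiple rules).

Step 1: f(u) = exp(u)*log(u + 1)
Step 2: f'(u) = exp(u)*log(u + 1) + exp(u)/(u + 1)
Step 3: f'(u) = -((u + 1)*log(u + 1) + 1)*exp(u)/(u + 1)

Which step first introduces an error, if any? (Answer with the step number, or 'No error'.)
Step 3

Step 3 is incorrect due to a sign flip.
The step shows: -((u + 1)*log(u + 1) + 1)*exp(u)/(u + 1)
The correct value should be: ((u + 1)*log(u + 1) + 1)*exp(u)/(u + 1)

Explanation: The sign of the whole expression was flipped: the term ((u + 1)*log(u + 1) + 1)*exp(u)/(u + 1) was incorrectly written as -((u + 1)*log(u + 1) + 1)*exp(u)/(u + 1)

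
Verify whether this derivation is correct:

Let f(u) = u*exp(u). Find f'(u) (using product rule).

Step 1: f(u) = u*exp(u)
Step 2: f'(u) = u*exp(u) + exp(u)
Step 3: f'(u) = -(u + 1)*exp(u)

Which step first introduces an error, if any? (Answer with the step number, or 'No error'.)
Step 3

Step 3 is incorrect due to a sign flip.
The step shows: -(u + 1)*exp(u)
The correct value should be: (u + 1)*exp(u)

Explanation: The sign of the whole expression was flipped: the term (u + 1)*exp(u) was incorrectly written as -(u + 1)*exp(u)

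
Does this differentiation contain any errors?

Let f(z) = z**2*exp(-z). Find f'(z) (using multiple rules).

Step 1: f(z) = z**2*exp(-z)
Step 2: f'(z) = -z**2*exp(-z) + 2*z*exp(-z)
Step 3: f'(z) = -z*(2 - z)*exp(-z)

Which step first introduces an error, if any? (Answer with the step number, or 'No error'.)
Step 3

Step 3 is incorrect due to a sign flip.
The step shows: -z*(2 - z)*exp(-z)
The correct value should be: z*(2 - z)*exp(-z)

Explanation: The sign of the whole expression was flipped: the term z*(2 - z)*exp(-z) was incorrectly written as -z*(2 - z)*exp(-z)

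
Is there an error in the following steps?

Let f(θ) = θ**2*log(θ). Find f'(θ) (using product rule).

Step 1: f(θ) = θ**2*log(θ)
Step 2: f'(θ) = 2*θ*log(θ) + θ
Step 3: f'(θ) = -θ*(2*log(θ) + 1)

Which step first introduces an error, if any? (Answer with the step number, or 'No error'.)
Step 3

Step 3 is incorrect due to a sign flip.
The step shows: -θ*(2*log(θ) + 1)
The correct value should be: θ*(2*log(θ) + 1)

Explanation: The sign of the whole expression was flipped: the term θ*(2*log(θ) + 1) was incorrectly written as -θ*(2*log(θ) + 1)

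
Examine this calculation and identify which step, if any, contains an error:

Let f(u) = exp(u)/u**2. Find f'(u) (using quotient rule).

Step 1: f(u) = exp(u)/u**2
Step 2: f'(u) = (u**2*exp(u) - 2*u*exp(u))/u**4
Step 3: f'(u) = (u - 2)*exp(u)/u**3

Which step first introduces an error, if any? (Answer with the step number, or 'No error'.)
No error

All steps in this derivation are correct.
The final answer f'(u) = (u - 2)*exp(u)/u**3 is valid.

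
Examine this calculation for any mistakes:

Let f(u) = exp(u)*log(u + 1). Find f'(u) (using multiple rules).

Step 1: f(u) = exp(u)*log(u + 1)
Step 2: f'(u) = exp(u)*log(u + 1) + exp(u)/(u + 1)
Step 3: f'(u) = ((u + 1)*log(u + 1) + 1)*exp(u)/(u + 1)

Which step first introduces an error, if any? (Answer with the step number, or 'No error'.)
No error

All steps in this derivation are correct.
The final answer f'(u) = ((u + 1)*log(u + 1) + 1)*exp(u)/(u + 1) is valid.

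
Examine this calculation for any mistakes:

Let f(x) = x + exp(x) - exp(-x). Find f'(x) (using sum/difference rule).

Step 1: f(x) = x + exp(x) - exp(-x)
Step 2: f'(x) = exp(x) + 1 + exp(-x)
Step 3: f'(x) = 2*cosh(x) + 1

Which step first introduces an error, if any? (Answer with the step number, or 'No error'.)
No error

All steps in this derivation are correct.
The final answer f'(x) = 2*cosh(x) + 1 is valid.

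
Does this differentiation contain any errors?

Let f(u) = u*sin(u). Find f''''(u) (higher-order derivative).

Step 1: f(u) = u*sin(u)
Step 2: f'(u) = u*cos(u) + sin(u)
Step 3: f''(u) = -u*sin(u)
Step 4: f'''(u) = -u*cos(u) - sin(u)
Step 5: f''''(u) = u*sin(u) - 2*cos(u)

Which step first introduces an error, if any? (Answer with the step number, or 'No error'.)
Step 3

Step 3 is incorrect due to a dropped term.
The step shows: -u*sin(u)
The correct value should be: -u*sin(u) + 2*cos(u)

Explanation: A term was dropped: the term 2*cos(u) was incorrectly omitted
The later steps are derived from this incorrect expression, so the error originates in Step 3.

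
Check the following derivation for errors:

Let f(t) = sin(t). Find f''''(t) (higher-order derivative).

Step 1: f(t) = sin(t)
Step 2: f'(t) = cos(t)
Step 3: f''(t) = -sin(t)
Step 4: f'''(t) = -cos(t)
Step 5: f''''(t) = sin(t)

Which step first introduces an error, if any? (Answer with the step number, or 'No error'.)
No error

All steps in this derivation are correct.
The final answer f''''(t) = sin(t) is valid.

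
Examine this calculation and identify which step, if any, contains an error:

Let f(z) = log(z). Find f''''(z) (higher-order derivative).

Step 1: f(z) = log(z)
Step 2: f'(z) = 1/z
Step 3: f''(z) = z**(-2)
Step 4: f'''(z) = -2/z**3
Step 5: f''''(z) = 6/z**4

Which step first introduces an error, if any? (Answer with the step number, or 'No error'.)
Step 3

Step 3 is incorrect due to a sign flip.
The step shows: z**(-2)
The correct value should be: -1/z**2

Explanation: The sign of the whole expression was flipped: the term -1/z**2 was incorrectly written as z**(-2)
The later steps are derived from this incorrect expression, so the error originates in Step 3.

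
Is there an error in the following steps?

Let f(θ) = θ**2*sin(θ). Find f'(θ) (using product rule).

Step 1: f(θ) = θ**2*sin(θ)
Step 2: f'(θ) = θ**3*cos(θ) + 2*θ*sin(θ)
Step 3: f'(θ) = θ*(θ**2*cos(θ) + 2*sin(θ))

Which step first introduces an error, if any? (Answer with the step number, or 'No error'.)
Step 2

Step 2 is incorrect due to a wrong exponent.
The step shows: θ**3*cos(θ) + 2*θ*sin(θ)
The correct value should be: θ**2*cos(θ) + 2*θ*sin(θ)

Explanation: The exponent 2 on θ was incorrectly written as 3: the term θ**2*cos(θ) was incorrectly written as θ**3*cos(θ)
The later steps are derived from this incorrect expression, so the error originates in Step 2.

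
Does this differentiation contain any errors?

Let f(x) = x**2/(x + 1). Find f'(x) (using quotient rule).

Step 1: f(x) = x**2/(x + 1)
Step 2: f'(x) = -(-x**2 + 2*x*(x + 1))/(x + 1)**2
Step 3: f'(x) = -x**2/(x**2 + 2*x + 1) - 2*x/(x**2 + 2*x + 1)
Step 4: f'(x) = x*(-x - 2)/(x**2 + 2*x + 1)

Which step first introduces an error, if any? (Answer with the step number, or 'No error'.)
Step 2

Step 2 is incorrect due to a sign flip.
The step shows: -(-x**2 + 2*x*(x + 1))/(x + 1)**2
The correct value should be: (-x**2 + 2*x*(x + 1))/(x + 1)**2

Explanation: The sign of the whole expression was flipped: the term (-x**2 + 2*x*(x + 1))/(x + 1)**2 was incorrectly written as -(-x**2 + 2*x*(x + 1))/(x + 1)**2
The later steps are derived from this incorrect expression, so the error originates in Step 2.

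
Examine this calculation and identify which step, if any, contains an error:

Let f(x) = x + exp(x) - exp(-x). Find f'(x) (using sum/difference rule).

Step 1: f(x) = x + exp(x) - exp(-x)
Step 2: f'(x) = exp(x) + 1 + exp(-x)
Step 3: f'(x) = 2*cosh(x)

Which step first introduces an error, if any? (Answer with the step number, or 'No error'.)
Step 3

Step 3 is incorrect due to a dropped term.
The step shows: 2*cosh(x)
The correct value should be: 2*cosh(x) + 1

Explanation: A term was dropped: the term 1 was incorrectly omitted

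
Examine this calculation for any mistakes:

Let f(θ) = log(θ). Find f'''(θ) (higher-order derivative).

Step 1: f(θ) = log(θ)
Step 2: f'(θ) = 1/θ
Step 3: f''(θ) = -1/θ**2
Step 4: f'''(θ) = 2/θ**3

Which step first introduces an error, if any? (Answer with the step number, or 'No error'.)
No error

All steps in this derivation are correct.
The final answer f'''(θ) = 2/θ**3 is valid.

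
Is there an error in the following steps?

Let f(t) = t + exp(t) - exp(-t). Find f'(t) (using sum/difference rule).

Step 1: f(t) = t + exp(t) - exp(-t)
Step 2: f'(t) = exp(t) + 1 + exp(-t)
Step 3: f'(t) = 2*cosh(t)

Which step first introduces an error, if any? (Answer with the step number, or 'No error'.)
Step 3

Step 3 is incorrect due to a dropped term.
The step shows: 2*cosh(t)
The correct value should be: 2*cosh(t) + 1

Explanation: A term was dropped: the term 1 was incorrectly omitted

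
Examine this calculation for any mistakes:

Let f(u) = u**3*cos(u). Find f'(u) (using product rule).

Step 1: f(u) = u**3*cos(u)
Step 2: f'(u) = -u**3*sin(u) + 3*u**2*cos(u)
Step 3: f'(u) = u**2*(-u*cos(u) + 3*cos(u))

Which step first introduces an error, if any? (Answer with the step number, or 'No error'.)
Step 3

Step 3 is incorrect due to a wrong trig function.
The step shows: u**2*(-u*cos(u) + 3*cos(u))
The correct value should be: u**2*(-u*sin(u) + 3*cos(u))

Explanation: sin(u) was incorrectly written as cos(u): the term u**2*(-u*sin(u) + 3*cos(u)) was incorrectly written as u**2*(-u*cos(u) + 3*cos(u))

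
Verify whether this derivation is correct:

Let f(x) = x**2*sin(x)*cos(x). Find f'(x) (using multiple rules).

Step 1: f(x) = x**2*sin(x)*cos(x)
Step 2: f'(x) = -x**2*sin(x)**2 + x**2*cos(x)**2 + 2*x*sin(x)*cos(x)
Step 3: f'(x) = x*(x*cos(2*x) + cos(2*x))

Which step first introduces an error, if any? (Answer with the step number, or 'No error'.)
Step 3

Step 3 is incorrect due to a wrong trig function.
The step shows: x*(x*cos(2*x) + cos(2*x))
The correct value should be: x*(x*cos(2*x) + sin(2*x))

Explanation: sin(2*x) was incorrectly written as cos(2*x): the term x*(x*cos(2*x) + sin(2*x)) was incorrectly written as x*(x*cos(2*x) + cos(2*x))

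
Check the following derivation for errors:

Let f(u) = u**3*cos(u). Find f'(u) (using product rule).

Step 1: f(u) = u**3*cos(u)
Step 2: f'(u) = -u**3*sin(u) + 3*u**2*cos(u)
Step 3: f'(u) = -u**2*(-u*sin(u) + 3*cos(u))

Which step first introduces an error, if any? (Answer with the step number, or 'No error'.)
Step 3

Step 3 is incorrect due to a sign flip.
The step shows: -u**2*(-u*sin(u) + 3*cos(u))
The correct value should be: u**2*(-u*sin(u) + 3*cos(u))

Explanation: The sign of the whole expression was flipped: the term u**2*(-u*sin(u) + 3*cos(u)) was incorrectly written as -u**2*(-u*sin(u) + 3*cos(u))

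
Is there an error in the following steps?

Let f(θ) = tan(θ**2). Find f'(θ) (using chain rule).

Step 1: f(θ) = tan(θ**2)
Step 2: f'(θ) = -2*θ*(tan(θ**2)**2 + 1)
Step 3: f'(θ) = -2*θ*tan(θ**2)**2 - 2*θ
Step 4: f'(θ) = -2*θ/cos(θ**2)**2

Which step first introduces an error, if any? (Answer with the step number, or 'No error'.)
Step 2

Step 2 is incorrect due to a sign flip.
The step shows: -2*θ*(tan(θ**2)**2 + 1)
The correct value should be: 2*θ*(tan(θ**2)**2 + 1)

Explanation: The sign of the whole expression was flipped: the term 2*θ*(tan(θ**2)**2 + 1) was incorrectly written as -2*θ*(tan(θ**2)**2 + 1)
The later steps are derived from this incorrect expression, so the error originates in Step 2.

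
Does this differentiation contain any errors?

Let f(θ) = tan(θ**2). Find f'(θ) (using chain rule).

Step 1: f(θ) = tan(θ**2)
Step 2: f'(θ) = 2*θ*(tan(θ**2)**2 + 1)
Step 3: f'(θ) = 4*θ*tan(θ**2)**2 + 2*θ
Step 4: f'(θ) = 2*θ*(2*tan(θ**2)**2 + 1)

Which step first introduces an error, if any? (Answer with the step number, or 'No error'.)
Step 3

Step 3 is incorrect due to a wrong coefficient.
The step shows: 4*θ*tan(θ**2)**2 + 2*θ
The correct value should be: 2*θ*tan(θ**2)**2 + 2*θ

Explanation: The coefficient 2 was incorrectly written as 4: the term 2*θ*tan(θ**2)**2 was incorrectly written as 4*θ*tan(θ**2)**2
The later steps are derived from this incorrect expression, so the error originates in Step 3.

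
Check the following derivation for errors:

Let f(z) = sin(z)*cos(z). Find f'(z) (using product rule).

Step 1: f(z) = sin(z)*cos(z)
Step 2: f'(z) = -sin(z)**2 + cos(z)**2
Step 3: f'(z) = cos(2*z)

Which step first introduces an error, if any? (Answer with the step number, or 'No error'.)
No error

All steps in this derivation are correct.
The final answer f'(z) = cos(2*z) is valid.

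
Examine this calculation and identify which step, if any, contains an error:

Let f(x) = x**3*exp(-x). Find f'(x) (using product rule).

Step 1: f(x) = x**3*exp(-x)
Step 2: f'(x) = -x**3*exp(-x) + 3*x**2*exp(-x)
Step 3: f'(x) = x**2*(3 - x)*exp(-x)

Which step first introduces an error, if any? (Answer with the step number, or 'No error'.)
No error

All steps in this derivation are correct.
The final answer f'(x) = x**2*(3 - x)*exp(-x) is valid.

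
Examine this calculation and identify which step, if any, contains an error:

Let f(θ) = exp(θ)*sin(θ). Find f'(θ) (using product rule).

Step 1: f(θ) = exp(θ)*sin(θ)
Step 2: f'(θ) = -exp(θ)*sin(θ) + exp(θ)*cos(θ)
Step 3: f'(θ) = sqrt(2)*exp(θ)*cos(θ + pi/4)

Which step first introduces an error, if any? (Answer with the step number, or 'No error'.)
Step 2

Step 2 is incorrect due to a sign flip.
The step shows: -exp(θ)*sin(θ) + exp(θ)*cos(θ)
The correct value should be: exp(θ)*sin(θ) + exp(θ)*cos(θ)

Explanation: The sign of one term was flipped: the term exp(θ)*sin(θ) was incorrectly written as -exp(θ)*sin(θ)
The later steps are derived from this incorrect expression, so the error originates in Step 2.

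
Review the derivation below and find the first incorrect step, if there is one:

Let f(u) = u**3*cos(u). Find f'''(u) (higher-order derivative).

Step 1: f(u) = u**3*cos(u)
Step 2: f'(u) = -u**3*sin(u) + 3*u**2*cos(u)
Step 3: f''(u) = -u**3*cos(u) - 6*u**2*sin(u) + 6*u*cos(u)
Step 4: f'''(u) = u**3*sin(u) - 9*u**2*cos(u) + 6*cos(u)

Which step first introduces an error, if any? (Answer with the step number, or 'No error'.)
Step 4

Step 4 is incorrect due to a dropped term.
The step shows: u**3*sin(u) - 9*u**2*cos(u) + 6*cos(u)
The correct value should be: u**3*sin(u) - 9*u**2*cos(u) - 18*u*sin(u) + 6*cos(u)

Explanation: A term was dropped: the term -18*u*sin(u) was incorrectly omitted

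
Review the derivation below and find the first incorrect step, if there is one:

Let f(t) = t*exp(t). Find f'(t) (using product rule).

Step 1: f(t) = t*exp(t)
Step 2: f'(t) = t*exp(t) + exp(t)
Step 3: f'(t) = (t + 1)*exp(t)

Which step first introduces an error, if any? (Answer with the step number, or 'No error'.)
No error

All steps in this derivation are correct.
The final answer f'(t) = (t + 1)*exp(t) is valid.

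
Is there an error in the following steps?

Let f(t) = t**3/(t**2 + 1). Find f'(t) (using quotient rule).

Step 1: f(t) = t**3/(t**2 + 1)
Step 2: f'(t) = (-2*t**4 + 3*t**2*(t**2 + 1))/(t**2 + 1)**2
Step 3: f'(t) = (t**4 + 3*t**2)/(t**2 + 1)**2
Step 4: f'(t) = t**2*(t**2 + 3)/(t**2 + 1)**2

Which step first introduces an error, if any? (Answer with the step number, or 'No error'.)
No error

All steps in this derivation are correct.
The final answer f'(t) = t**2*(t**2 + 3)/(t**2 + 1)**2 is valid.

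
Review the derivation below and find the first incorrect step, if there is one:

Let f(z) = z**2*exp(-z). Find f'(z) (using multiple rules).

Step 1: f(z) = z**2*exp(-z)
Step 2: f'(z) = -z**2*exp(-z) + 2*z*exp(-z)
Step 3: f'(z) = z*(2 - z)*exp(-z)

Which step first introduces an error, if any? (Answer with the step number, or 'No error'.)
No error

All steps in this derivation are correct.
The final answer f'(z) = z*(2 - z)*exp(-z) is valid.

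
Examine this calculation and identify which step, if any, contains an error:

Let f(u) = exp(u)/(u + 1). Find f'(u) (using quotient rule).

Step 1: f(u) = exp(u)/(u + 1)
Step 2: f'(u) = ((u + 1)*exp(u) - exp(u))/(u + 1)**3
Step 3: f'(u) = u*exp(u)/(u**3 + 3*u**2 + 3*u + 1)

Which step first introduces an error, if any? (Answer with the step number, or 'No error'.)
Step 2

Step 2 is incorrect due to a wrong exponent.
The step shows: ((u + 1)*exp(u) - exp(u))/(u + 1)**3
The correct value should be: ((u + 1)*exp(u) - exp(u))/(u + 1)**2

Explanation: The exponent -2 on u + 1 was incorrectly written as -3: the term ((u + 1)*exp(u) - exp(u))/(u + 1)**2 was incorrectly written as ((u + 1)*exp(u) - exp(u))/(u + 1)**3
The later steps are derived from this incorrect expression, so the error originates in Step 2.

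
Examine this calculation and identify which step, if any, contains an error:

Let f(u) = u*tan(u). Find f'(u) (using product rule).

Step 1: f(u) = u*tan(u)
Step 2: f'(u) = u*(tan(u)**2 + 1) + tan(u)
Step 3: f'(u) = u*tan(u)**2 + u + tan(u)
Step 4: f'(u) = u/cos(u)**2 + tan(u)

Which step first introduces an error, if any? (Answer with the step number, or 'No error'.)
No error

All steps in this derivation are correct.
The final answer f'(u) = u/cos(u)**2 + tan(u) is valid.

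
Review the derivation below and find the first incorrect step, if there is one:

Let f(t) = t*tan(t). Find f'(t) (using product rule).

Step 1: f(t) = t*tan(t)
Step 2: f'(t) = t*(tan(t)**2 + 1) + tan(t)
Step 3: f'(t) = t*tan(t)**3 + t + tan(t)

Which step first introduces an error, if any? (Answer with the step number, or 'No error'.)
Step 3

Step 3 is incorrect due to a wrong exponent.
The step shows: t*tan(t)**3 + t + tan(t)
The correct value should be: t*tan(t)**2 + t + tan(t)

Explanation: The exponent 2 on tan(t) was incorrectly written as 3: the term t*tan(t)**2 was incorrectly written as t*tan(t)**3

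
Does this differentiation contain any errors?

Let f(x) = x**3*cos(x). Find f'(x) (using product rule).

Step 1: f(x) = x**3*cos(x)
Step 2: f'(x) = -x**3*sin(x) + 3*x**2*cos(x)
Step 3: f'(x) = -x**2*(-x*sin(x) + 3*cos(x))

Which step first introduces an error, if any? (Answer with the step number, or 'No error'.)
Step 3

Step 3 is incorrect due to a sign flip.
The step shows: -x**2*(-x*sin(x) + 3*cos(x))
The correct value should be: x**2*(-x*sin(x) + 3*cos(x))

Explanation: The sign of the whole expression was flipped: the term x**2*(-x*sin(x) + 3*cos(x)) was incorrectly written as -x**2*(-x*sin(x) + 3*cos(x))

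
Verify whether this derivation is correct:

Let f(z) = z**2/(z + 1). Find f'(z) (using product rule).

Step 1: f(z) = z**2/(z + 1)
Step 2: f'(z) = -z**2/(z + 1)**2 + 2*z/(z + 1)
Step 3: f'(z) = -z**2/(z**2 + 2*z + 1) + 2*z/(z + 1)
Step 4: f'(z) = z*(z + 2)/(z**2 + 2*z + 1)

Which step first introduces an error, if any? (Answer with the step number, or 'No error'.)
No error

All steps in this derivation are correct.
The final answer f'(z) = z*(z + 2)/(z**2 + 2*z + 1) is valid.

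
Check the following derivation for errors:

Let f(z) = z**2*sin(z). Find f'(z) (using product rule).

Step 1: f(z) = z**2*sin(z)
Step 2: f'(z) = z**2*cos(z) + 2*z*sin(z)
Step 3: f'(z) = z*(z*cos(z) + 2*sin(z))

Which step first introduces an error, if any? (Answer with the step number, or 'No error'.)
No error

All steps in this derivation are correct.
The final answer f'(z) = z*(z*cos(z) + 2*sin(z)) is valid.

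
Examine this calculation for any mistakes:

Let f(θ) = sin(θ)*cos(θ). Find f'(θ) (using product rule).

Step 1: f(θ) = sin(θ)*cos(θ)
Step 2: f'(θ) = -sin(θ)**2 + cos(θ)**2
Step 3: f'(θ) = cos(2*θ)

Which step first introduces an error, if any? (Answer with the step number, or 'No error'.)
No error

All steps in this derivation are correct.
The final answer f'(θ) = cos(2*θ) is valid.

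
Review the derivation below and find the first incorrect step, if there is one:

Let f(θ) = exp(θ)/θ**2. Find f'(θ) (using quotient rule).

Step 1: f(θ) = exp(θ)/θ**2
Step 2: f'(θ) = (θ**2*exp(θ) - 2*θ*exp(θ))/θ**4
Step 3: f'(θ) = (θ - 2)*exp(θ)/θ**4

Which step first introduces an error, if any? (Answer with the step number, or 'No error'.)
Step 3

Step 3 is incorrect due to a wrong exponent.
The step shows: (θ - 2)*exp(θ)/θ**4
The correct value should be: (θ - 2)*exp(θ)/θ**3

Explanation: The exponent -3 on θ was incorrectly written as -4: the term (θ - 2)*exp(θ)/θ**3 was incorrectly written as (θ - 2)*exp(θ)/θ**4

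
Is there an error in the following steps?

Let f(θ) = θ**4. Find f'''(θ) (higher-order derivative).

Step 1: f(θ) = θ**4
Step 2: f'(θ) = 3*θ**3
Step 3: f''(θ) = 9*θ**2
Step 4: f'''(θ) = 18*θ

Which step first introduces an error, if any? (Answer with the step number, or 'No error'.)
Step 2

Step 2 is incorrect due to a wrong coefficient.
The step shows: 3*θ**3
The correct value should be: 4*θ**3

Explanation: The coefficient 4 was incorrectly written as 3: the term 4*θ**3 was incorrectly written as 3*θ**3
The later steps are derived from this incorrect expression, so the error originates in Step 2.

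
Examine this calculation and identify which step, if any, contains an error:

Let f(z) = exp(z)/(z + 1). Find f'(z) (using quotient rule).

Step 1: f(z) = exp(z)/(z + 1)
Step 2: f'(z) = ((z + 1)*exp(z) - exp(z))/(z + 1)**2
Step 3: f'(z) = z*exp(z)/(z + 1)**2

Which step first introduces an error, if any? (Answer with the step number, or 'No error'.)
No error

All steps in this derivation are correct.
The final answer f'(z) = z*exp(z)/(z + 1)**2 is valid.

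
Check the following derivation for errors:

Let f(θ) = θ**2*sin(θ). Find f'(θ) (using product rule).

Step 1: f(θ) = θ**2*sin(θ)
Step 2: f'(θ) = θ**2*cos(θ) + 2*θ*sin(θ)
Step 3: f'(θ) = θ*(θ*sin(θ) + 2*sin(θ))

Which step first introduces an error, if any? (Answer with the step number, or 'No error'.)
Step 3

Step 3 is incorrect due to a wrong trig function.
The step shows: θ*(θ*sin(θ) + 2*sin(θ))
The correct value should be: θ*(θ*cos(θ) + 2*sin(θ))

Explanation: cos(θ) was incorrectly written as sin(θ): the term θ*(θ*cos(θ) + 2*sin(θ)) was incorrectly written as θ*(θ*sin(θ) + 2*sin(θ))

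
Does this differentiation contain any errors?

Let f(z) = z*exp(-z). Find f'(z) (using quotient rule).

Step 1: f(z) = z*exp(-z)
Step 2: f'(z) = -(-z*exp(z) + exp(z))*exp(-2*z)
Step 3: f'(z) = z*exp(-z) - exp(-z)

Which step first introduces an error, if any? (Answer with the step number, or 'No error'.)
Step 2

Step 2 is incorrect due to a sign flip.
The step shows: -(-z*exp(z) + exp(z))*exp(-2*z)
The correct value should be: (-z*exp(z) + exp(z))*exp(-2*z)

Explanation: The sign of the whole expression was flipped: the term (-z*exp(z) + exp(z))*exp(-2*z) was incorrectly written as -(-z*exp(z) + exp(z))*exp(-2*z)
The later steps are derived from this incorrect expression, so the error originates in Step 2.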